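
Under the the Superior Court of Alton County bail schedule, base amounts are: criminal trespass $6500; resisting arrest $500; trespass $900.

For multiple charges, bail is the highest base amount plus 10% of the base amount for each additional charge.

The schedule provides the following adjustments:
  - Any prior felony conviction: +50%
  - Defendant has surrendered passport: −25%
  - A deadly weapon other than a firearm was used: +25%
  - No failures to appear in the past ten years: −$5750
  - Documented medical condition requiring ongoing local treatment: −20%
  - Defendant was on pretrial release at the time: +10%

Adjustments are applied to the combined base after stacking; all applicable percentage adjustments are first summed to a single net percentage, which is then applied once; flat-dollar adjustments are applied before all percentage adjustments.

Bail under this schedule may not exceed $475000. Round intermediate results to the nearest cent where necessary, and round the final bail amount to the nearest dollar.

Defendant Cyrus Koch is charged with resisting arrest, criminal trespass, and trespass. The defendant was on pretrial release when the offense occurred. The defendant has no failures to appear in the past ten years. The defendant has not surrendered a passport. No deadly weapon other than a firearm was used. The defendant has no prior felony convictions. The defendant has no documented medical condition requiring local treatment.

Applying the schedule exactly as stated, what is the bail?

Base amounts from the schedule: resisting arrest $500; criminal trespass $6500; trespass $900.
Stacking rule: highest base plus 10% of each additional charge. Highest is criminal trespass at $6500. Additional: $500 × 10% = $50; $900 × 10% = $90. Combined base = $6500 + $140 = $6640.
No failures to appear in the past ten years (−$5750 flat): $6640 − $5750 = $890.
Defendant was on pretrial release at the time (+10%): $890 × 1.1 = $979.
$979 is within the $475000 maximum.

$979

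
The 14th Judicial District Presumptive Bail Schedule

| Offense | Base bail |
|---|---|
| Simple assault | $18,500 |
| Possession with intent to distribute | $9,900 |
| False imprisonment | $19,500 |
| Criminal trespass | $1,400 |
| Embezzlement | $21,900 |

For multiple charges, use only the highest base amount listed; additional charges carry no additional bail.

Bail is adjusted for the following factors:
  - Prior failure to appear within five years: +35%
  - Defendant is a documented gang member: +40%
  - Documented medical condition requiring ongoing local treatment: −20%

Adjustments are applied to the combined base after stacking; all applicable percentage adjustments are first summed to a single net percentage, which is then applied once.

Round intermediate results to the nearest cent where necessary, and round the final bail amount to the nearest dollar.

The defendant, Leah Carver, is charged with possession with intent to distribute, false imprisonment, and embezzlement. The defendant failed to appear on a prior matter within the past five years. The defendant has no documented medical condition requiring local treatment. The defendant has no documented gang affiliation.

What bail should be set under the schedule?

Base amounts from the schedule: possession with intent to distribute $9,900; false imprisonment $19,500; embezzlement $21,900.
Stacking rule: use the highest base only. Highest is embezzlement at $21,900. Combined base = $21,900.
Prior failure to appear within five years (+35%): $21,900 × 1.35 = $29,565.

$29,565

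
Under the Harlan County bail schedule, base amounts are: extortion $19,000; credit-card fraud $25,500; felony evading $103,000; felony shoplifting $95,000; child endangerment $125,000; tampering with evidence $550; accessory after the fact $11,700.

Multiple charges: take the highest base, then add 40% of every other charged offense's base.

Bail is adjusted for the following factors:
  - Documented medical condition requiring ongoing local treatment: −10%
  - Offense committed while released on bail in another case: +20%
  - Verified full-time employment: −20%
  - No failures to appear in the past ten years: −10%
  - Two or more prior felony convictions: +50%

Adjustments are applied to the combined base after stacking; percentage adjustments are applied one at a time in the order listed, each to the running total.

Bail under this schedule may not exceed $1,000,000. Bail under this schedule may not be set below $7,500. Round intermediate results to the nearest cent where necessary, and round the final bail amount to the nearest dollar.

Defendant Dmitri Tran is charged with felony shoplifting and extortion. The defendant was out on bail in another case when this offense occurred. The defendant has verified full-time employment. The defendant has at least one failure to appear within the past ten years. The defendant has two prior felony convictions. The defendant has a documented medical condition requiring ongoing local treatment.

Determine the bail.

$132,970

Base amounts from the schedule: felony shoplifting $95,000; extortion $19,000.
Stacking rule: highest base plus 40% of each additional charge. Highest is felony shoplifting at $95,000. Additional: $19,000 × 40% = $7,600. Combined base = $95,000 + $7,600 = $102,600.
Documented medical condition requiring ongoing local treatment (−10%): $102,600 × 0.9 = $92,340.
Offense committed while released on bail in another case (+20%): $92,340 × 1.2 = $110,808.
Verified full-time employment (−20%): $110,808 × 0.8 = $88,646.40.
Two or more prior felony convictions (+50%): $88,646.40 × 1.5 = $132,969.60.
$132,969.60 is within the $1,000,000 maximum.
$132,969.60 is at or above the $7,500 minimum.
Rounded to the nearest dollar: $132,970.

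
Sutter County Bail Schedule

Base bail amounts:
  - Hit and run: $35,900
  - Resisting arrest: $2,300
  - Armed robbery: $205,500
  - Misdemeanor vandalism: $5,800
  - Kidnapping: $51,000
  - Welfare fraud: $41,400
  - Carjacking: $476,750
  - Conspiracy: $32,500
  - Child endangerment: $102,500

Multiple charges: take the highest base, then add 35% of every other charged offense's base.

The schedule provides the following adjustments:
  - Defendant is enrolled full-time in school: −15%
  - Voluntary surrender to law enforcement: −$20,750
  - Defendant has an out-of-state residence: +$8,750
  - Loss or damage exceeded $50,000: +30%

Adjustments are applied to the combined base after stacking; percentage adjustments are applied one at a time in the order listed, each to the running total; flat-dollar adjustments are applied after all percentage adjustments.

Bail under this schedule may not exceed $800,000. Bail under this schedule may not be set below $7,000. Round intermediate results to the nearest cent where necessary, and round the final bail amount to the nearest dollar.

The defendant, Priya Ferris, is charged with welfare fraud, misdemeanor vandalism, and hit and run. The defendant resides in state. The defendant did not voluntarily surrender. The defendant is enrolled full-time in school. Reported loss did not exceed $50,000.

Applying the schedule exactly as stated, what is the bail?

$47,596

Base amounts from the schedule: welfare fraud $41,400; misdemeanor vandalism $5,800; hit and run $35,900.
Stacking rule: highest base plus 35% of each additional charge. Highest is welfare fraud at $41,400. Additional: $5,800 × 35% = $2,030; $35,900 × 35% = $12,565. Combined base = $41,400 + $14,595 = $55,995.
Defendant is enrolled full-time in school (−15%): $55,995 × 0.85 = $47,595.75.
$47,595.75 is within the $800,000 maximum.
$47,595.75 is at or above the $7,000 minimum.
Rounded to the nearest dollar: $47,596.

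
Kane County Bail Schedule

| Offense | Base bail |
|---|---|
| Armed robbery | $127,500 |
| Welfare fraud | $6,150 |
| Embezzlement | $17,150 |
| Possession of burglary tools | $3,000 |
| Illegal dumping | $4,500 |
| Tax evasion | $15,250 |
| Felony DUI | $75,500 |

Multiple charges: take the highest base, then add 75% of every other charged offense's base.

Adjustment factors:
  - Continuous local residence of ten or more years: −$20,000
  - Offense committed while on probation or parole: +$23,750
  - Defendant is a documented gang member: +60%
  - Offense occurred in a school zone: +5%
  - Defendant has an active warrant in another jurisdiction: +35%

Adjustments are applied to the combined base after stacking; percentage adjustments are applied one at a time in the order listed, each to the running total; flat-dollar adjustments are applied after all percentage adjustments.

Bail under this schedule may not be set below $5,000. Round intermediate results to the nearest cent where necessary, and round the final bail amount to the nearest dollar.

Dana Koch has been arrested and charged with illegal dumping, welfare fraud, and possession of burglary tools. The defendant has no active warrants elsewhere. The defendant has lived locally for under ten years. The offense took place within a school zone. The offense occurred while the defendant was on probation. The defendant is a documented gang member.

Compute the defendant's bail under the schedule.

Base amounts from the schedule: illegal dumping $4,500; welfare fraud $6,150; possession of burglary tools $3,000.
Stacking rule: highest base plus 75% of each additional charge. Highest is welfare fraud at $6,150. Additional: $4,500 × 75% = $3,375; $3,000 × 75% = $2,250. Combined base = $6,150 + $5,625 = $11,775.
Defendant is a documented gang member (+60%): $11,775 × 1.6 = $18,840.
Offense occurred in a school zone (+5%): $18,840 × 1.05 = $19,782.
Offense committed while on probation or parole (+$23,750 flat): $19,782 + $23,750 = $43,532.
$43,532 is at or above the $5,000 minimum.

$43,532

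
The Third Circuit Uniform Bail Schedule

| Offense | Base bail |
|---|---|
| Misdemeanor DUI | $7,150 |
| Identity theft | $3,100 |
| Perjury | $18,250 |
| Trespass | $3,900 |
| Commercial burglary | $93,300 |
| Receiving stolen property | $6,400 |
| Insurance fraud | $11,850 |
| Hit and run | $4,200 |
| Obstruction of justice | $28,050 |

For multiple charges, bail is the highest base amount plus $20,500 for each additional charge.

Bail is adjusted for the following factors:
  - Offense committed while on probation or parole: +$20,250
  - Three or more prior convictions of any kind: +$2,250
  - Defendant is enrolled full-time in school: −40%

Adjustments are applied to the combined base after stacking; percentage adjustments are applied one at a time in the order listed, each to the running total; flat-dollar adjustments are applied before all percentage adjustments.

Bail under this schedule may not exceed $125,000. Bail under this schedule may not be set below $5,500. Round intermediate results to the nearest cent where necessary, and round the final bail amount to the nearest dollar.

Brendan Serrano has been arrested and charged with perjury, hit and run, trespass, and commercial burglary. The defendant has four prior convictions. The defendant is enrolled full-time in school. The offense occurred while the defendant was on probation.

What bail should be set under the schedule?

Base amounts from the schedule: perjury $18,250; hit and run $4,200; trespass $3,900; commercial burglary $93,300.
Stacking rule: highest base plus $20,500 per additional charge. Highest is commercial burglary at $93,300; 3 additional charges → +$61,500. Combined base = $154,800.
Offense committed while on probation or parole (+$20,250 flat): $154,800 + $20,250 = $175,050.
Three or more prior convictions of any kind (+$2,250 flat): $175,050 + $2,250 = $177,300.
Defendant is enrolled full-time in school (−40%): $177,300 × 0.6 = $106,380.
$106,380 is within the $125,000 maximum.
$106,380 is at or above the $5,500 minimum.

$106,380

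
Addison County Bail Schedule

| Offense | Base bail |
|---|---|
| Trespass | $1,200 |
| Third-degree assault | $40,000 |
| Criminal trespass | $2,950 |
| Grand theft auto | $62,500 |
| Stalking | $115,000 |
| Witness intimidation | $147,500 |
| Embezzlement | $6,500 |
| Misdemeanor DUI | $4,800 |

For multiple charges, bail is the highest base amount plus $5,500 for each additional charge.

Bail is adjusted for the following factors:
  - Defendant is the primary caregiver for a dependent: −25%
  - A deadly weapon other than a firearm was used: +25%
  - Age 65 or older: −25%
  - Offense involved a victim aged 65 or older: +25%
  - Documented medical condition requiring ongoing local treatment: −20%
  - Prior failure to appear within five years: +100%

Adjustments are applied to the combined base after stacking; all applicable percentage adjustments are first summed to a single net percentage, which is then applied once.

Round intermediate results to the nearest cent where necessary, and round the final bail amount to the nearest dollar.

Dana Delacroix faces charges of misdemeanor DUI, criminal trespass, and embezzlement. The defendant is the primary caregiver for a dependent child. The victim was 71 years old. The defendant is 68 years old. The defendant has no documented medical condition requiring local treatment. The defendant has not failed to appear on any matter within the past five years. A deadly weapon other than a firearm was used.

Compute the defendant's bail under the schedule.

Base amounts from the schedule: misdemeanor DUI $4,800; criminal trespass $2,950; embezzlement $6,500.
Stacking rule: highest base plus $5,500 per additional charge. Highest is embezzlement at $6,500; 2 additional charges → +$11,000. Combined base = $17,500.
Net percentage adjustment: −25% +25% −25% +25% = +0%. $17,500 × 1 = $17,500.

$17,500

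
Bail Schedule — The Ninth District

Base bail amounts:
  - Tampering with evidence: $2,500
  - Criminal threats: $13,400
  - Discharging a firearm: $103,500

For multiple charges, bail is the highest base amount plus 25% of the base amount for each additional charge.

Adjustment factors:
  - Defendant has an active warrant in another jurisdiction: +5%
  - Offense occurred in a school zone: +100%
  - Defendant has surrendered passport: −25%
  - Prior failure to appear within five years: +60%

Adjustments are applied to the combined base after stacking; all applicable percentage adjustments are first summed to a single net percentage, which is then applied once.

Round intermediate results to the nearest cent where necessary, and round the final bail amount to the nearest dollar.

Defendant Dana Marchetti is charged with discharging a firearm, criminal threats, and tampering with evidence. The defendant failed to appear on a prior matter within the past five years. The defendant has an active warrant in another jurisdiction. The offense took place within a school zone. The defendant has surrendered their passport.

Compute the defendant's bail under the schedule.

Base amounts from the schedule: discharging a firearm $103,500; criminal threats $13,400; tampering with evidence $2,500.
Stacking rule: highest base plus 25% of each additional charge. Highest is discharging a firearm at $103,500. Additional: $13,400 × 25% = $3,350; $2,500 × 25% = $625. Combined base = $103,500 + $3,975 = $107,475.
Net percentage adjustment: +5% +100% −25% +60% = +140%. $107,475 × 2.4 = $257,940.

$257,940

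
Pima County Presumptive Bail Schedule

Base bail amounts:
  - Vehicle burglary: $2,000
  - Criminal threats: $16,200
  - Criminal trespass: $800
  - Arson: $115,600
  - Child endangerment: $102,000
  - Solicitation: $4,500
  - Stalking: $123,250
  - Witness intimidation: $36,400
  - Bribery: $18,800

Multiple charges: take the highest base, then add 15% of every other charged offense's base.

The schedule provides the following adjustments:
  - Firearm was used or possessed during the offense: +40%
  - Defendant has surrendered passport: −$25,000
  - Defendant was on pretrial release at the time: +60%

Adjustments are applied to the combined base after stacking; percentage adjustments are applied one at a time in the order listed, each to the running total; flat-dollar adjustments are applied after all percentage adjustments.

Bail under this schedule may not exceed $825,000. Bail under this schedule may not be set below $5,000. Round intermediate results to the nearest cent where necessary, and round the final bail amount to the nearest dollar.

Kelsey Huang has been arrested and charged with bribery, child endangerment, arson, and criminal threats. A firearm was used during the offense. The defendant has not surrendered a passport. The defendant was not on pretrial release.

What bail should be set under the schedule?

$190,610

Base amounts from the schedule: bribery $18,800; child endangerment $102,000; arson $115,600; criminal threats $16,200.
Stacking rule: highest base plus 15% of each additional charge. Highest is arson at $115,600. Additional: $18,800 × 15% = $2,820; $102,000 × 15% = $15,300; $16,200 × 15% = $2,430. Combined base = $115,600 + $20,550 = $136,150.
Firearm was used or possessed during the offense (+40%): $136,150 × 1.4 = $190,610.
$190,610 is within the $825,000 maximum.
$190,610 is at or above the $5,000 minimum.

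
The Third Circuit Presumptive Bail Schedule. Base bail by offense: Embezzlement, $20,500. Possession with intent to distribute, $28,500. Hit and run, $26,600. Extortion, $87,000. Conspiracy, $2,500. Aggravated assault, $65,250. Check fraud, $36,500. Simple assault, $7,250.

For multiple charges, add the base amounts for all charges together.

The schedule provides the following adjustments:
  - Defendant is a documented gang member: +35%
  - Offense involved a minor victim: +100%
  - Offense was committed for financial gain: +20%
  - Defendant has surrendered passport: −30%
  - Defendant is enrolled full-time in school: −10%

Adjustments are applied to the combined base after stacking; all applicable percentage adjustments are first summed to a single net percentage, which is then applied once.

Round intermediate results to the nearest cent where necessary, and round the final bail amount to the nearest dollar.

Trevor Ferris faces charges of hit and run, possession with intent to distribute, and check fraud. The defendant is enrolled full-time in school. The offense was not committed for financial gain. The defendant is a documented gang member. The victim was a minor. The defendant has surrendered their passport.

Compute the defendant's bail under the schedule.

$178,620

Base amounts from the schedule: hit and run $26,600; possession with intent to distribute $28,500; check fraud $36,500.
Stacking rule: sum of all bases. $26,600 + $28,500 + $36,500 = $91,600.
Net percentage adjustment: +35% +100% −30% −10% = +95%. $91,600 × 1.95 = $178,620.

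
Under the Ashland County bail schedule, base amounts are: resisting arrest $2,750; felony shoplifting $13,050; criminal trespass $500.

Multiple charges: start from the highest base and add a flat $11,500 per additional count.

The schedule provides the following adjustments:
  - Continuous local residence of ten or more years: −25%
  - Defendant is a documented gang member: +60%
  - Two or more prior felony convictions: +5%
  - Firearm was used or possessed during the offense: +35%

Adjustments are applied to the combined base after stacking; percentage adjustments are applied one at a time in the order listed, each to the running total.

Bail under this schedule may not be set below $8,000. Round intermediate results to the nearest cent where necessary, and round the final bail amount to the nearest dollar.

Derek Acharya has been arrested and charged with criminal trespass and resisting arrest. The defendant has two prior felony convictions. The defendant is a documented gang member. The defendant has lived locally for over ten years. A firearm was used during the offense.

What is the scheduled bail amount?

Base amounts from the schedule: criminal trespass $500; resisting arrest $2,750.
Stacking rule: highest base plus $11,500 per additional charge. Highest is resisting arrest at $2,750; 1 additional charge → +$11,500. Combined base = $14,250.
Continuous local residence of ten or more years (−25%): $14,250 × 0.75 = $10,687.50.
Defendant is a documented gang member (+60%): $10,687.50 × 1.6 = $17,100.
Two or more prior felony convictions (+5%): $17,100 × 1.05 = $17,955.
Firearm was used or possessed during the offense (+35%): $17,955 × 1.35 = $24,239.25.
$24,239.25 is at or above the $8,000 minimum.
Rounded to the nearest dollar: $24,239.

$24,239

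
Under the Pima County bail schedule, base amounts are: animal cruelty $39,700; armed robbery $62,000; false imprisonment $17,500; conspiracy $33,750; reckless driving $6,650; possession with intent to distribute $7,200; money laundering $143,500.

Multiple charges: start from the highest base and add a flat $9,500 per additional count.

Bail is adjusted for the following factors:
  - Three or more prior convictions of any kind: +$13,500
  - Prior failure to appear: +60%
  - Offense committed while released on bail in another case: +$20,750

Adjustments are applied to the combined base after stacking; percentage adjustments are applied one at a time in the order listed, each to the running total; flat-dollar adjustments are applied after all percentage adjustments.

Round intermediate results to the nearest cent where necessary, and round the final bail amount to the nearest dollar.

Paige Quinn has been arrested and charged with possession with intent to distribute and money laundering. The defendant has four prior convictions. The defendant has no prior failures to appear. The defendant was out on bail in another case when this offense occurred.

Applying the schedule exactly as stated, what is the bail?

$187,250

Base amounts from the schedule: possession with intent to distribute $7,200; money laundering $143,500.
Stacking rule: highest base plus $9,500 per additional charge. Highest is money laundering at $143,500; 1 additional charge → +$9,500. Combined base = $153,000.
Three or more prior convictions of any kind (+$13,500 flat): $153,000 + $13,500 = $166,500.
Offense committed while released on bail in another case (+$20,750 flat): $166,500 + $20,750 = $187,250.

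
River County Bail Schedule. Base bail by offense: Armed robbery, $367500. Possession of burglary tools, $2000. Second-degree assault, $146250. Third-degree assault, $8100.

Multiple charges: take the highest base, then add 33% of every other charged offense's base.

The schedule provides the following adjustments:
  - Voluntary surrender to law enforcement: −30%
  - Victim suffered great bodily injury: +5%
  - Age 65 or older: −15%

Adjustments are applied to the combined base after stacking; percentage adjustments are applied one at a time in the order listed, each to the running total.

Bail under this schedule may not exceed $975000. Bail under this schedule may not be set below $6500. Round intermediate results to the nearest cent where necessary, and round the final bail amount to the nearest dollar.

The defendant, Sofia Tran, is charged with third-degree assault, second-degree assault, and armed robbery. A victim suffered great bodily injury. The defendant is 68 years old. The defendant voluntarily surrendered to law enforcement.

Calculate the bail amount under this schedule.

Base amounts from the schedule: third-degree assault $8100; second-degree assault $146250; armed robbery $367500.
Stacking rule: highest base plus 33% of each additional charge. Highest is armed robbery at $367500. Additional: $8100 × 33% = $2673; $146250 × 33% = $48262.50. Combined base = $367500 + $50935.50 = $418435.50.
Voluntary surrender to law enforcement (−30%): $418435.50 × 0.7 = $292904.85.
Victim suffered great bodily injury (+5%): $292904.85 × 1.05 = $307550.09.
Age 65 or older (−15%): $307550.09 × 0.85 = $261417.58.
$261417.58 is within the $975000 maximum.
$261417.58 is at or above the $6500 minimum.
Rounded to the nearest dollar: $261418.

$261418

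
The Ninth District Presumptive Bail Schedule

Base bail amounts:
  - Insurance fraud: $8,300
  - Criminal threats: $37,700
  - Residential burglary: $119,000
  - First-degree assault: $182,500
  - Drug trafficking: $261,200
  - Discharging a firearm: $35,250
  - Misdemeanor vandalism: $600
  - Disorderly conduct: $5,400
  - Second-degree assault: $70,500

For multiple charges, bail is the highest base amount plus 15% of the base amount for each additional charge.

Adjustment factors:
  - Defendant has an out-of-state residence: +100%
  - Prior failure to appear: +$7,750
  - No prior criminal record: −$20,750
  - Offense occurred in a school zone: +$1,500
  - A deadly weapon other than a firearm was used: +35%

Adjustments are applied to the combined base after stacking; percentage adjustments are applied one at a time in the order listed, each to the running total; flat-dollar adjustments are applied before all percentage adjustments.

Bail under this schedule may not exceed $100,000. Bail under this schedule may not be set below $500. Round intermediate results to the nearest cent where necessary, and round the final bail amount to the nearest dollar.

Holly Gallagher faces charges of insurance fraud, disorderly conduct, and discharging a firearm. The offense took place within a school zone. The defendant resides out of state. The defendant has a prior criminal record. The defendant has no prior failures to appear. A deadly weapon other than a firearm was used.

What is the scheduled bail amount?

Base amounts from the schedule: insurance fraud $8,300; disorderly conduct $5,400; discharging a firearm $35,250.
Stacking rule: highest base plus 15% of each additional charge. Highest is discharging a firearm at $35,250. Additional: $8,300 × 15% = $1,245; $5,400 × 15% = $810. Combined base = $35,250 + $2,055 = $37,305.
Offense occurred in a school zone (+$1,500 flat): $37,305 + $1,500 = $38,805.
Defendant has an out-of-state residence (+100%): $38,805 × 2 = $77,610.
A deadly weapon other than a firearm was used (+35%): $77,610 × 1.35 = $104,773.50.
Result $104,773.50 exceeds the maximum of $100,000; bail is capped at $100,000.
$100,000 is at or above the $500 minimum.

$100,000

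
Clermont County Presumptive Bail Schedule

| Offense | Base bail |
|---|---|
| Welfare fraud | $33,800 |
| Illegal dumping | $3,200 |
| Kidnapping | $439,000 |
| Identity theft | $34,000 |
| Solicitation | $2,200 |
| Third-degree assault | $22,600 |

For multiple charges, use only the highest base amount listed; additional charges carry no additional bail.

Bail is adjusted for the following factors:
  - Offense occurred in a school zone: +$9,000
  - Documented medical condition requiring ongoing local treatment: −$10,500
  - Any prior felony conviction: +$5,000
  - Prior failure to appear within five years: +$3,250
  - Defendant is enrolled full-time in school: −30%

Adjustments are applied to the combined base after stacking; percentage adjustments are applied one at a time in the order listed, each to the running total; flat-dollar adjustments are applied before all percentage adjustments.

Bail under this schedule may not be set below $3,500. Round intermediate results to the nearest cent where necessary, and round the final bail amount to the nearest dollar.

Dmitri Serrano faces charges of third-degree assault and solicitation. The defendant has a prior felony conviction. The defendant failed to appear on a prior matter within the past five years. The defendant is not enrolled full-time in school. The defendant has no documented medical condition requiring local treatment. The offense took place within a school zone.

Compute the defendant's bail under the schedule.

$39,850

Base amounts from the schedule: third-degree assault $22,600; solicitation $2,200.
Stacking rule: use the highest base only. Highest is third-degree assault at $22,600. Combined base = $22,600.
Offense occurred in a school zone (+$9,000 flat): $22,600 + $9,000 = $31,600.
Any prior felony conviction (+$5,000 flat): $31,600 + $5,000 = $36,600.
Prior failure to appear within five years (+$3,250 flat): $36,600 + $3,250 = $39,850.
$39,850 is at or above the $3,500 minimum.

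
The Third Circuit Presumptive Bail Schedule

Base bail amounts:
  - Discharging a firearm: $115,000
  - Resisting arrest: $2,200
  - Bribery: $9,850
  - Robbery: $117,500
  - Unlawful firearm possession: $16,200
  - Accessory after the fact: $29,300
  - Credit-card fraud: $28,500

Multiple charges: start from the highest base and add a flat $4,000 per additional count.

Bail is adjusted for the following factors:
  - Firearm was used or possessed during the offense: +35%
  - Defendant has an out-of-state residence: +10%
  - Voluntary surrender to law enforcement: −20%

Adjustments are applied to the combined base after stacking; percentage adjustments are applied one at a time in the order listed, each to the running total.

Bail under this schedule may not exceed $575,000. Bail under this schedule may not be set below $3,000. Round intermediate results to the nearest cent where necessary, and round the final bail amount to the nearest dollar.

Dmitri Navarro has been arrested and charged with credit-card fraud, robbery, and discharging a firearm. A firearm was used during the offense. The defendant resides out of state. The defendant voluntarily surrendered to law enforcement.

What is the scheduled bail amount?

Base amounts from the schedule: credit-card fraud $28,500; robbery $117,500; discharging a firearm $115,000.
Stacking rule: highest base plus $4,000 per additional charge. Highest is robbery at $117,500; 2 additional charges → +$8,000. Combined base = $125,500.
Firearm was used or possessed during the offense (+35%): $125,500 × 1.35 = $169,425.
Defendant has an out-of-state residence (+10%): $169,425 × 1.1 = $186,367.50.
Voluntary surrender to law enforcement (−20%): $186,367.50 × 0.8 = $149,094.
$149,094 is within the $575,000 maximum.
$149,094 is at or above the $3,000 minimum.

$149,094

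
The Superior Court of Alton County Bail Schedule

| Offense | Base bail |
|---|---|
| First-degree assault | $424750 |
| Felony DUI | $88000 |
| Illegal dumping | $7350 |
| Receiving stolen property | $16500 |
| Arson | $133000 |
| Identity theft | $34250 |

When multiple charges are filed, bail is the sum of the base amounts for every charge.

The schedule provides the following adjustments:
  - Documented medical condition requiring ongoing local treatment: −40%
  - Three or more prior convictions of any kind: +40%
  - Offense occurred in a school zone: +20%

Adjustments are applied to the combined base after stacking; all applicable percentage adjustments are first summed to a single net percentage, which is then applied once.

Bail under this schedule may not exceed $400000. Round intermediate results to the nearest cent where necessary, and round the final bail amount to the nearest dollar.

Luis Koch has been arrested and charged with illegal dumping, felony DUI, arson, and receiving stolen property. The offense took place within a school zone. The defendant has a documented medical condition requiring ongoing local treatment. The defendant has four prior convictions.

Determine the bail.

$293820

Base amounts from the schedule: illegal dumping $7350; felony DUI $88000; arson $133000; receiving stolen property $16500.
Stacking rule: sum of all bases. $7350 + $88000 + $133000 + $16500 = $244850.
Net percentage adjustment: −40% +40% +20% = +20%. $244850 × 1.2 = $293820.
$293820 is within the $400000 maximum.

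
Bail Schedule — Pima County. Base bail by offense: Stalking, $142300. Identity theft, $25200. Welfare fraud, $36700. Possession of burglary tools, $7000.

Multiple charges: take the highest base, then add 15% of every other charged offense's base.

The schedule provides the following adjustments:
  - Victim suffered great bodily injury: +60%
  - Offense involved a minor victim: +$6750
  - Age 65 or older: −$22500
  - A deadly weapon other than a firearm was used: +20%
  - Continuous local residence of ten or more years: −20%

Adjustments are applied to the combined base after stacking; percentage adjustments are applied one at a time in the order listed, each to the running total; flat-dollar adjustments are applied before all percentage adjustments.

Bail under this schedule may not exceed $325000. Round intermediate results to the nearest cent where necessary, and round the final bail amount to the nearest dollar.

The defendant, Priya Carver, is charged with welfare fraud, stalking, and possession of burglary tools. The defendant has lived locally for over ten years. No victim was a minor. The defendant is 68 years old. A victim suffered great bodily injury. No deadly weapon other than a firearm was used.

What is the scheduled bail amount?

Base amounts from the schedule: welfare fraud $36700; stalking $142300; possession of burglary tools $7000.
Stacking rule: highest base plus 15% of each additional charge. Highest is stalking at $142300. Additional: $36700 × 15% = $5505; $7000 × 15% = $1050. Combined base = $142300 + $6555 = $148855.
Age 65 or older (−$22500 flat): $148855 − $22500 = $126355.
Victim suffered great bodily injury (+60%): $126355 × 1.6 = $202168.
Continuous local residence of ten or more years (−20%): $202168 × 0.8 = $161734.40.
$161734.40 is within the $325000 maximum.
Rounded to the nearest dollar: $161734.

$161734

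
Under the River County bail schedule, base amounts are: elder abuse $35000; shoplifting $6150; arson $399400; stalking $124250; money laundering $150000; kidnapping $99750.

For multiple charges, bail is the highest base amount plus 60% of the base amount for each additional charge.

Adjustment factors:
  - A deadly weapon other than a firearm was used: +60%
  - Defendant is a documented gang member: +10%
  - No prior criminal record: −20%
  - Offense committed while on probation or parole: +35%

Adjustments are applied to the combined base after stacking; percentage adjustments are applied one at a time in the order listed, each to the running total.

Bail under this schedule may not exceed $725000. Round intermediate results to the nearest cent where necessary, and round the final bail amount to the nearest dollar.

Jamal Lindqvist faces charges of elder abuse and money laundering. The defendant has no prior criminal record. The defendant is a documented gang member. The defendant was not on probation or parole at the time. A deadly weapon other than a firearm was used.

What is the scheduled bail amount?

$240768

Base amounts from the schedule: elder abuse $35000; money laundering $150000.
Stacking rule: highest base plus 60% of each additional charge. Highest is money laundering at $150000. Additional: $35000 × 60% = $21000. Combined base = $150000 + $21000 = $171000.
A deadly weapon other than a firearm was used (+60%): $171000 × 1.6 = $273600.
Defendant is a documented gang member (+10%): $273600 × 1.1 = $300960.
No prior criminal record (−20%): $300960 × 0.8 = $240768.
$240768 is within the $725000 maximum.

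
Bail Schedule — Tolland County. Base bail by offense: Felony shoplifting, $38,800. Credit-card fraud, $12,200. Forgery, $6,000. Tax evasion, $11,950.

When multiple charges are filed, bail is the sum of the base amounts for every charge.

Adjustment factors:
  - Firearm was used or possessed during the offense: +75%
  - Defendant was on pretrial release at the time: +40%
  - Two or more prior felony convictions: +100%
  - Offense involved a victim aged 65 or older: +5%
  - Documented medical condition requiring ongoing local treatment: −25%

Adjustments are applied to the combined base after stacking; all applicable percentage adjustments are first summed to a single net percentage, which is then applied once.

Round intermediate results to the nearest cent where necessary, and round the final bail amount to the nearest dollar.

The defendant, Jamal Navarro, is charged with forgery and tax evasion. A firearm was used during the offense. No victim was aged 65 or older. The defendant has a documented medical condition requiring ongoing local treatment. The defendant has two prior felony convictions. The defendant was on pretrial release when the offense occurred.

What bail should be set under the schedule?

$52,055

Base amounts from the schedule: forgery $6,000; tax evasion $11,950.
Stacking rule: sum of all bases. $6,000 + $11,950 = $17,950.
Net percentage adjustment: +75% +40% +100% −25% = +190%. $17,950 × 2.9 = $52,055.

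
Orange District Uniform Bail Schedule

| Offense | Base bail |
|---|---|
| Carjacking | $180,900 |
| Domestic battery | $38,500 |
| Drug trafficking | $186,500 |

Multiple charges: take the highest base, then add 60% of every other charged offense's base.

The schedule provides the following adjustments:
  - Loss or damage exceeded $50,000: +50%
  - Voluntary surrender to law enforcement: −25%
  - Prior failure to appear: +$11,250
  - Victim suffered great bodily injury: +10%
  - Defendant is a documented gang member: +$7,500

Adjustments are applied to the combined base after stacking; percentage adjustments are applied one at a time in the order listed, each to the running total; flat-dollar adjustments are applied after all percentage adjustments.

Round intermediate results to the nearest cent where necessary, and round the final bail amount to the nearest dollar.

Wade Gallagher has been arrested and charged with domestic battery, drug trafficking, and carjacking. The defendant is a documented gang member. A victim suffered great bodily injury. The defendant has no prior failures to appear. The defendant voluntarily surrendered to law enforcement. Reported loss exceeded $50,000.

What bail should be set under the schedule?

$401,198

Base amounts from the schedule: domestic battery $38,500; drug trafficking $186,500; carjacking $180,900.
Stacking rule: highest base plus 60% of each additional charge. Highest is drug trafficking at $186,500. Additional: $38,500 × 60% = $23,100; $180,900 × 60% = $108,540. Combined base = $186,500 + $131,640 = $318,140.
Loss or damage exceeded $50,000 (+50%): $318,140 × 1.5 = $477,210.
Voluntary surrender to law enforcement (−25%): $477,210 × 0.75 = $357,907.50.
Victim suffered great bodily injury (+10%): $357,907.50 × 1.1 = $393,698.25.
Defendant is a documented gang member (+$7,500 flat): $393,698.25 + $7,500 = $401,198.25.
Rounded to the nearest dollar: $401,198.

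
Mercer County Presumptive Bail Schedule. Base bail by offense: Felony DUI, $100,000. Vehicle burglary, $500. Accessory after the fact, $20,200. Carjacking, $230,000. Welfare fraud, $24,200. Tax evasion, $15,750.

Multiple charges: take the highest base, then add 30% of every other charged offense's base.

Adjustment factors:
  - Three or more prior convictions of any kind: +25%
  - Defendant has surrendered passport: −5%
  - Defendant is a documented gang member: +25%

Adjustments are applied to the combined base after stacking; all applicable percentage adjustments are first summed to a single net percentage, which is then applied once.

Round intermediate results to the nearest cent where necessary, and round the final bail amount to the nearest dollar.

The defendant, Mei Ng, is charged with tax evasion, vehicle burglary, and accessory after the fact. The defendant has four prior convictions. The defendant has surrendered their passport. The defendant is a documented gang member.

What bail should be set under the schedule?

Base amounts from the schedule: tax evasion $15,750; vehicle burglary $500; accessory after the fact $20,200.
Stacking rule: highest base plus 30% of each additional charge. Highest is accessory after the fact at $20,200. Additional: $15,750 × 30% = $4,725; $500 × 30% = $150. Combined base = $20,200 + $4,875 = $25,075.
Net percentage adjustment: +25% −5% +25% = +45%. $25,075 × 1.45 = $36,358.75.
Rounded to the nearest dollar: $36,359.

$36,359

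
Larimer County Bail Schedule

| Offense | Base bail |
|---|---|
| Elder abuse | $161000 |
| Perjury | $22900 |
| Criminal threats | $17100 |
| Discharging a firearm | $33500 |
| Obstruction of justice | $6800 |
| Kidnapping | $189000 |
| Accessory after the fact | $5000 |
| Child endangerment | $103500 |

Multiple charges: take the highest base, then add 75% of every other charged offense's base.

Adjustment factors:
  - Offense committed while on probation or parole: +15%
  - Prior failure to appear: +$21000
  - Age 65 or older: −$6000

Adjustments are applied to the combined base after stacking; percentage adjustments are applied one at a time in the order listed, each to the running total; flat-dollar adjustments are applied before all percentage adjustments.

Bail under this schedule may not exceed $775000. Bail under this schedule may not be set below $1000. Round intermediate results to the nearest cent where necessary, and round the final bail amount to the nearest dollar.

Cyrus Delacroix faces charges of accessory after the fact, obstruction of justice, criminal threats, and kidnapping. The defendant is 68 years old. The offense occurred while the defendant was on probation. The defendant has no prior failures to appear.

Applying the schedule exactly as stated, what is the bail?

$235376

Base amounts from the schedule: accessory after the fact $5000; obstruction of justice $6800; criminal threats $17100; kidnapping $189000.
Stacking rule: highest base plus 75% of each additional charge. Highest is kidnapping at $189000. Additional: $5000 × 75% = $3750; $6800 × 75% = $5100; $17100 × 75% = $12825. Combined base = $189000 + $21675 = $210675.
Age 65 or older (−$6000 flat): $210675 − $6000 = $204675.
Offense committed while on probation or parole (+15%): $204675 × 1.15 = $235376.25.
$235376.25 is within the $775000 maximum.
$235376.25 is at or above the $1000 minimum.
Rounded to the nearest dollar: $235376.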